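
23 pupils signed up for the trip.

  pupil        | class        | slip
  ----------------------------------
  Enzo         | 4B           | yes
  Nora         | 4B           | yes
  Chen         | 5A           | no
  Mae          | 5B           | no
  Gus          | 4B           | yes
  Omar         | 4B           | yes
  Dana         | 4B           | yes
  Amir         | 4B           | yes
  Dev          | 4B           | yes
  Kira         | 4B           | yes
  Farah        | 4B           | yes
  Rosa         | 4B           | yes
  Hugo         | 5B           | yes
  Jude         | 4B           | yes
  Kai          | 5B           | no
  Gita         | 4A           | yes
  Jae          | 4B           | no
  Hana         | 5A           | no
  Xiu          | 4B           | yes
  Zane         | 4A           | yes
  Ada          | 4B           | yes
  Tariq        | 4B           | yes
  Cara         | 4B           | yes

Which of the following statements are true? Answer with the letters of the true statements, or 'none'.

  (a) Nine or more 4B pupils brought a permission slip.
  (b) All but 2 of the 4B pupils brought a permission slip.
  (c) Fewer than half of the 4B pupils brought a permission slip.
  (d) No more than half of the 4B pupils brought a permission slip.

(a)

|A| = 16, |A ∩ B| = 15, |A ∖ B| = 1.
(a) |A ∩ B| ≥ 9: holds.
(b) |A ∖ B| = 2: fails.
(c) |A ∩ B| < |A ∖ B|: fails.
(d) |A ∩ B| ≤ |A ∖ B|: fails.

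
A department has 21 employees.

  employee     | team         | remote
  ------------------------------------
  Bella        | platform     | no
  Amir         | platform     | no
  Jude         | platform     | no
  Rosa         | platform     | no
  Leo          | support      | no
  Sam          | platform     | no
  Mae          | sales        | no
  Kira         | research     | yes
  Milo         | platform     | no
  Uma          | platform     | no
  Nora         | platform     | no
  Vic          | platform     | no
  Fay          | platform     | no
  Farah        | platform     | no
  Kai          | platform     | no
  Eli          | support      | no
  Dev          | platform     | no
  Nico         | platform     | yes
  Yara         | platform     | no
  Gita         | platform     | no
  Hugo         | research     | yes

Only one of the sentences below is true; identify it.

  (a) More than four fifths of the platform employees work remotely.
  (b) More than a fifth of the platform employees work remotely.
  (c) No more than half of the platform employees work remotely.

|A| = 16, |A ∩ B| = 1, |A ∖ B| = 15.
(a) requires |A ∩ B| / |A| > 4/5: false.
(b) requires |A ∩ B| / |A| > 1/5: false.
(c) requires |A ∩ B| ≤ |A ∖ B|: true.

(c)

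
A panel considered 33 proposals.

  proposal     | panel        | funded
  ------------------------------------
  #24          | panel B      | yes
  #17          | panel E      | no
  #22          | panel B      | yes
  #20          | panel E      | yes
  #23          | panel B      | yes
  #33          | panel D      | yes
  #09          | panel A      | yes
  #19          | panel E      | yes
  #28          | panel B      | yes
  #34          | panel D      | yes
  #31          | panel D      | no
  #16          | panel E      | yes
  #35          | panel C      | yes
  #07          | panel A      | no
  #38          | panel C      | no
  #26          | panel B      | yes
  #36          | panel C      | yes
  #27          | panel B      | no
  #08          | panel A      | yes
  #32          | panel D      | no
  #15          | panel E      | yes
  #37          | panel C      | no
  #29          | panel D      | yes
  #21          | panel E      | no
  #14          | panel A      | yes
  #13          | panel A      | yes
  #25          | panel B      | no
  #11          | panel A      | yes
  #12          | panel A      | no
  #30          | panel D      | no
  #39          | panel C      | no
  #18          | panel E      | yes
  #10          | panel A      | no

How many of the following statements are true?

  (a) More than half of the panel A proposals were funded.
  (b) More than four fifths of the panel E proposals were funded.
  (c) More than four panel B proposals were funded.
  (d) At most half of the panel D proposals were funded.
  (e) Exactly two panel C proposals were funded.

(a) panel A: |A| = 8, |A ∩ B| = 5; needs |A ∩ B| > |A ∖ B| — true.
(b) panel E: |A| = 7, |A ∩ B| = 5; needs |A ∩ B| / |A| > 4/5 — false.
(c) panel B: |A| = 7, |A ∩ B| = 5; needs |A ∩ B| > 4 — true.
(d) panel D: |A| = 6, |A ∩ B| = 3; needs |A ∩ B| ≤ |A ∖ B| — true.
(e) panel C: |A| = 5, |A ∩ B| = 2; needs |A ∩ B| = 2 — true.

4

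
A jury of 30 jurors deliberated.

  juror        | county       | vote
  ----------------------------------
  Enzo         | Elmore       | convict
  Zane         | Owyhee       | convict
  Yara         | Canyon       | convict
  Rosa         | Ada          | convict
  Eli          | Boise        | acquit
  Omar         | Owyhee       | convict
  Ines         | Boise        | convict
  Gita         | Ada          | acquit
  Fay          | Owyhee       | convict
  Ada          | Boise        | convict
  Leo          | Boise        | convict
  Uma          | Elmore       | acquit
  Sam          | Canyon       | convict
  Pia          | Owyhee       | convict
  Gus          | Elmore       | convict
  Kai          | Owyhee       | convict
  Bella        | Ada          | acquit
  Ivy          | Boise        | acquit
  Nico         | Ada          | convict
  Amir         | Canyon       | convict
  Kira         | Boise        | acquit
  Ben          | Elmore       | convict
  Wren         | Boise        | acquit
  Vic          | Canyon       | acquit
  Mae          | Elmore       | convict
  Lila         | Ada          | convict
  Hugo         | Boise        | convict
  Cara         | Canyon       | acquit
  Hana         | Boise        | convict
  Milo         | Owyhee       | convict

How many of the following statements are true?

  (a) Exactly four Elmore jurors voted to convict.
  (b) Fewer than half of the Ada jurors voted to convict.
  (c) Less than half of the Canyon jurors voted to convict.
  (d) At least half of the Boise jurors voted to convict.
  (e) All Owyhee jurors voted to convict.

(a) Elmore: |A| = 5, |A ∩ B| = 4; needs |A ∩ B| = 4 — true.
(b) Ada: |A| = 5, |A ∩ B| = 3; needs |A ∩ B| < |A ∖ B| — false.
(c) Canyon: |A| = 5, |A ∩ B| = 3; needs |A ∩ B| < |A ∖ B| — false.
(d) Boise: |A| = 9, |A ∩ B| = 5; needs |A ∩ B| ≥ |A ∖ B| — true.
(e) Owyhee: |A| = 6, |A ∩ B| = 6; needs A ⊆ B, i.e. every element of A is in B (|A ∖ B| = 0) — true.

3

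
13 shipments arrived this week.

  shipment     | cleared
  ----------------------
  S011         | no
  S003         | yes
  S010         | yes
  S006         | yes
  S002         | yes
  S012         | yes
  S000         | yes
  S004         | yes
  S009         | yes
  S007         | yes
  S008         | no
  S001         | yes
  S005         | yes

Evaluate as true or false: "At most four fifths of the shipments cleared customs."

The determiner here denotes the relation: |A ∩ B| / |A| ≤ 4/5.
A (the restrictor) = {S011, S003, S010, S006, S002, S012, S000, S004, S009, S007, S008, S001, S005}, |A| = 13.
A ∩ B = {S003, S010, S006, S002, S012, S000, S004, S009, S007, S001, S005}, so |A ∩ B| = 11.
A ∖ B = {S011, S008}, so |A ∖ B| = 2.
|A ∩ B|/|A| = 11/13, so the statement is false.

False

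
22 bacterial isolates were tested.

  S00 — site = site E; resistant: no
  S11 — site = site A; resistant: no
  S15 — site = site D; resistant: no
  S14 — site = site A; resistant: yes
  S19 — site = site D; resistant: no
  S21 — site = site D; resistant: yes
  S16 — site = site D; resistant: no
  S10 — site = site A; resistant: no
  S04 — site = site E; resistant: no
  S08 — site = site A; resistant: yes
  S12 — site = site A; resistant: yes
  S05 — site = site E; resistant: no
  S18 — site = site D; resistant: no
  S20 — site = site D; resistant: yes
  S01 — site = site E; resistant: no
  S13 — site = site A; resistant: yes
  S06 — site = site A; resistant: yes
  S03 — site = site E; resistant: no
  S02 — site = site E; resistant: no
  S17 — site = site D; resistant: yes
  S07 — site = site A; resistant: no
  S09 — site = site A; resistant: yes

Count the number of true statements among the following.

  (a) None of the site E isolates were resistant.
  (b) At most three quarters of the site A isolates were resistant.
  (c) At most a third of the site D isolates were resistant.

(a) site E: |A| = 6, |A ∩ B| = 0; needs A ∩ B = ∅ (|A ∩ B| = 0) — true.
(b) site A: |A| = 9, |A ∩ B| = 6; needs |A ∩ B| / |A| ≤ 3/4 — true.
(c) site D: |A| = 7, |A ∩ B| = 3; needs |A ∩ B| / |A| ≤ 1/3 — false.

2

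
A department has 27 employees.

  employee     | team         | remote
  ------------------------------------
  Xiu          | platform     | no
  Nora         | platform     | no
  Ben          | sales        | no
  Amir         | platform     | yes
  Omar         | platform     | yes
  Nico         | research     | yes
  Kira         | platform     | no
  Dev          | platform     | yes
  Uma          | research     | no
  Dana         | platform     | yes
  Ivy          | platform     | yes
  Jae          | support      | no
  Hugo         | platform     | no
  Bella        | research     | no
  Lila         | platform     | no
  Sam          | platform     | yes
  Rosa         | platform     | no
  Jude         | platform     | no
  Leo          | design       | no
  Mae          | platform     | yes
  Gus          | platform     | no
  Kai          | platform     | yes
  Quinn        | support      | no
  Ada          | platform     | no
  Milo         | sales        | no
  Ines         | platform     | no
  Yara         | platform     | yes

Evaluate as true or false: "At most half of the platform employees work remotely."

True

'At most half of the platform employees work remotely' holds iff |A ∩ B| ≤ |A ∖ B|.
|A| = 19, |A ∩ B| = 9, |A ∖ B| = 10.
9 < 10, so the statement is true.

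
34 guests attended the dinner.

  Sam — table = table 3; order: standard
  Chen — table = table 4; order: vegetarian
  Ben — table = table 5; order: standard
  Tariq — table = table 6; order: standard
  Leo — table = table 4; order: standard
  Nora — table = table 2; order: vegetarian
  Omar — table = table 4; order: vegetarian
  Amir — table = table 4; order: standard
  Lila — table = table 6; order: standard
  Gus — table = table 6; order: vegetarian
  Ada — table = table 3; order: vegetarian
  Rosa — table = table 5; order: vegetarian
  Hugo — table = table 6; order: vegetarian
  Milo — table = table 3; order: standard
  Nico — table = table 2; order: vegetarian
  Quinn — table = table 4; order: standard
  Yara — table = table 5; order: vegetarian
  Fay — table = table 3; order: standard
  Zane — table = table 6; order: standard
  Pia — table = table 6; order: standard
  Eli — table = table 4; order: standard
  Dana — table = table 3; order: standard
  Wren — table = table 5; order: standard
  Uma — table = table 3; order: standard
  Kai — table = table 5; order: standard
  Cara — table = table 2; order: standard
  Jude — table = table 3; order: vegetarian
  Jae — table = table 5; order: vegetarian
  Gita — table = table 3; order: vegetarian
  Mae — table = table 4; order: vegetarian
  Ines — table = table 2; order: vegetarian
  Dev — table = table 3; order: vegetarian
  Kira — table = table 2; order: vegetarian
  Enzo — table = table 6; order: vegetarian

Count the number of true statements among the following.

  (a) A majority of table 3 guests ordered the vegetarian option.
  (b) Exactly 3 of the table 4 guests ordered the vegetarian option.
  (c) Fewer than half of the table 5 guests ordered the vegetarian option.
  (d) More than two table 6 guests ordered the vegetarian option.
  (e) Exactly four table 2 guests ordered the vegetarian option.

(a) table 3: |A| = 9, |A ∩ B| = 4; needs |A ∩ B| > |A ∖ B| — false.
(b) table 4: |A| = 7, |A ∩ B| = 3; needs |A ∩ B| = 3 — true.
(c) table 5: |A| = 6, |A ∩ B| = 3; needs |A ∩ B| < |A ∖ B| — false.
(d) table 6: |A| = 7, |A ∩ B| = 3; needs |A ∩ B| > 2 — true.
(e) table 2: |A| = 5, |A ∩ B| = 4; needs |A ∩ B| = 4 — true.

3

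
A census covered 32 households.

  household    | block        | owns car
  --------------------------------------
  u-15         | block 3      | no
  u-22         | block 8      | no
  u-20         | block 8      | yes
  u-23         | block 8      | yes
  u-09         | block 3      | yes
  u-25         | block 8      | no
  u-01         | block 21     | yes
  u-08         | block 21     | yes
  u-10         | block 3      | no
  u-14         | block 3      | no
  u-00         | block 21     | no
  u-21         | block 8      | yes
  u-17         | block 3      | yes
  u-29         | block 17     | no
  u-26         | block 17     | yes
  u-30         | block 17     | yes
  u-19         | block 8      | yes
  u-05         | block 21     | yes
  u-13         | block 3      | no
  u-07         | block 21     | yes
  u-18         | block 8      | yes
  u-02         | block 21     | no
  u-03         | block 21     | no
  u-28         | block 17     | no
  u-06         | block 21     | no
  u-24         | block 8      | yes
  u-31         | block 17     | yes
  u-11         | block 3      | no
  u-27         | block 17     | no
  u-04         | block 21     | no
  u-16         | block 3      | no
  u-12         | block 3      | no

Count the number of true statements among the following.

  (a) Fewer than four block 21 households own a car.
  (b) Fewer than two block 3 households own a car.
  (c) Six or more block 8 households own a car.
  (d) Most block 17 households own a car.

(a) block 21: |A| = 9, |A ∩ B| = 4; needs |A ∩ B| < 4 — false.
(b) block 3: |A| = 9, |A ∩ B| = 2; needs |A ∩ B| < 2 — false.
(c) block 8: |A| = 8, |A ∩ B| = 6; needs |A ∩ B| ≥ 6 — true.
(d) block 17: |A| = 6, |A ∩ B| = 3; needs |A ∩ B| > |A ∖ B| — false.

1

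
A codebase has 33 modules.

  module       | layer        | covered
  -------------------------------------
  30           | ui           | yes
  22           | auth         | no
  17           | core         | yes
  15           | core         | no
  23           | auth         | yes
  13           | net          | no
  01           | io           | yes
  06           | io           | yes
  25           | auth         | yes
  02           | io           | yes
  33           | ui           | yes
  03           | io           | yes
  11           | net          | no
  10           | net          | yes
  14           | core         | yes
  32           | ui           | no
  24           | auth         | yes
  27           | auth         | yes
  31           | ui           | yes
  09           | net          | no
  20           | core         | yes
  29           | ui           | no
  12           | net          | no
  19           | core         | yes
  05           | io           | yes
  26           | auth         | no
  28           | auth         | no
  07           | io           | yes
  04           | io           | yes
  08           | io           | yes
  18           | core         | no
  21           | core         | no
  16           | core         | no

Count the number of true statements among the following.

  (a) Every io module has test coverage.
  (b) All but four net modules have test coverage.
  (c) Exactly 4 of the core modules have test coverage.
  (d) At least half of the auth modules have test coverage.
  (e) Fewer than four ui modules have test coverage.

5

(a) io: |A| = 8, |A ∩ B| = 8; needs A ⊆ B, i.e. every element of A is in B (|A ∖ B| = 0) — true.
(b) net: |A| = 5, |A ∩ B| = 1; needs |A ∖ B| = 4 — true.
(c) core: |A| = 8, |A ∩ B| = 4; needs |A ∩ B| = 4 — true.
(d) auth: |A| = 7, |A ∩ B| = 4; needs |A ∩ B| ≥ |A ∖ B| — true.
(e) ui: |A| = 5, |A ∩ B| = 3; needs |A ∩ B| < 4 — true.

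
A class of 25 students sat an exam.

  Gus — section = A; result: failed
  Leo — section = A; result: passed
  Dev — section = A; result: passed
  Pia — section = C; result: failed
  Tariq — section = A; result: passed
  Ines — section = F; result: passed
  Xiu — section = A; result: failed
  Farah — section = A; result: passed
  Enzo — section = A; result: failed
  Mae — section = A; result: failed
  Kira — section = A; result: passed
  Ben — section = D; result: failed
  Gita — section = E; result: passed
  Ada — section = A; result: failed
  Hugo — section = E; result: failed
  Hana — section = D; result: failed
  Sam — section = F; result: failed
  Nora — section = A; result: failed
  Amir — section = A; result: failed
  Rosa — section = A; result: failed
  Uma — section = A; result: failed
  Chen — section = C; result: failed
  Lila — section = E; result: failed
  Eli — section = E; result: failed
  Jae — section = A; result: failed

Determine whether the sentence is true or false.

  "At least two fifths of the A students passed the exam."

'At least two fifths of the A students passed the exam' holds iff |A ∩ B| / |A| ≥ 2/5.
|A| = 15, |A ∩ B| = 5, |A ∖ B| = 10.
|A ∩ B|/|A| = 5/15, so the statement is false.

False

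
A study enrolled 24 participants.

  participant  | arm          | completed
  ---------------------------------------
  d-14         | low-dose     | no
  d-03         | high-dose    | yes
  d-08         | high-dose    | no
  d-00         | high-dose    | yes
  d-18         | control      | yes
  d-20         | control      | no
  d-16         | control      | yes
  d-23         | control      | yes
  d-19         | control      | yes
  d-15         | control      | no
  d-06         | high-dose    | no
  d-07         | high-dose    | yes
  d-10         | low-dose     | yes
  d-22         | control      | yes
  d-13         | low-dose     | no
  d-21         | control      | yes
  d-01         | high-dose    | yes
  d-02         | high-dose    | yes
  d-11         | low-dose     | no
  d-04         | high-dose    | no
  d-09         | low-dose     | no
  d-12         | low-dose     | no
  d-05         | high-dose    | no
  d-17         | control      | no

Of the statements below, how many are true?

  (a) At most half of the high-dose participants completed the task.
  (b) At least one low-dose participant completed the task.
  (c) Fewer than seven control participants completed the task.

(a) high-dose: |A| = 9, |A ∩ B| = 5; needs |A ∩ B| ≤ |A ∖ B| — false.
(b) low-dose: |A| = 6, |A ∩ B| = 1; needs A ∩ B ≠ ∅ (|A ∩ B| ≥ 1) — true.
(c) control: |A| = 9, |A ∩ B| = 6; needs |A ∩ B| < 7 — true.

2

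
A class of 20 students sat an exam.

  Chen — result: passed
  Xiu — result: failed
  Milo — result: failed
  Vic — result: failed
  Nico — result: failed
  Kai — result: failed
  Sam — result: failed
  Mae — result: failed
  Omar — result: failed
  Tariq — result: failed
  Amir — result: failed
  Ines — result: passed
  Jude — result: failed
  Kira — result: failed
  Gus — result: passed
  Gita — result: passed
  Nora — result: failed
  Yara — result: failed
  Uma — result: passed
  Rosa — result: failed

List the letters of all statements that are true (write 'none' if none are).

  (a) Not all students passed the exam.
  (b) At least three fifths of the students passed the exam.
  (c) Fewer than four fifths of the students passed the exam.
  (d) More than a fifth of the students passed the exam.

(a), (c), (d)

|A| = 20, |A ∩ B| = 5, |A ∖ B| = 15.
(a) A ⊄ B (|A ∖ B| ≥ 1): holds.
(b) |A ∩ B| / |A| ≥ 3/5: fails.
(c) |A ∩ B| / |A| < 4/5: holds.
(d) |A ∩ B| / |A| > 1/5: holds.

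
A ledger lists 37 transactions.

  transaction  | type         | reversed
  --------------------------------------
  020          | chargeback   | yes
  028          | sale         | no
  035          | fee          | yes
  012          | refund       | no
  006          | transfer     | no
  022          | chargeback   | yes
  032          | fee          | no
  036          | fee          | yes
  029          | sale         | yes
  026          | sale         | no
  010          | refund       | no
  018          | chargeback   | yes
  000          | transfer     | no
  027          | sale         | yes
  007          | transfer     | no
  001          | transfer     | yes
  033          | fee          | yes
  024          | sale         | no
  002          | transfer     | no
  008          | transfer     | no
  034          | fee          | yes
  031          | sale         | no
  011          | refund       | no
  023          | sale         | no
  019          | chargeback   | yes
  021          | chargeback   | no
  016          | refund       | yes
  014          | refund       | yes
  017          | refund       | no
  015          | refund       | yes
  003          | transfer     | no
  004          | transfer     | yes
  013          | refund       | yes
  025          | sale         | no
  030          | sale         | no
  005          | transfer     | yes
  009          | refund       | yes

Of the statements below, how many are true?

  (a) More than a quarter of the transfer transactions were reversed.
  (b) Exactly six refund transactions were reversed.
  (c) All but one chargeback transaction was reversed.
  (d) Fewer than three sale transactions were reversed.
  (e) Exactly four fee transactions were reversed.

4

(a) transfer: |A| = 9, |A ∩ B| = 3; needs |A ∩ B| / |A| > 1/4 — true.
(b) refund: |A| = 9, |A ∩ B| = 5; needs |A ∩ B| = 6 — false.
(c) chargeback: |A| = 5, |A ∩ B| = 4; needs |A ∖ B| = 1 — true.
(d) sale: |A| = 9, |A ∩ B| = 2; needs |A ∩ B| < 3 — true.
(e) fee: |A| = 5, |A ∩ B| = 4; needs |A ∩ B| = 4 — true.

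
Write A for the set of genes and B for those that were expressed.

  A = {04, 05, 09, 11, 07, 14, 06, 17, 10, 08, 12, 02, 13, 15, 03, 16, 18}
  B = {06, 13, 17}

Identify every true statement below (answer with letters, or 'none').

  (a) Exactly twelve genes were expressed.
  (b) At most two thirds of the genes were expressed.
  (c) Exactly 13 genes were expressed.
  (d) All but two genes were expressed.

(b)

|A| = 17, |A ∩ B| = 3, |A ∖ B| = 14.
(a) |A ∩ B| = 12: fails.
(b) |A ∩ B| / |A| ≤ 2/3: holds.
(c) |A ∩ B| = 13: fails.
(d) |A ∖ B| = 2: fails.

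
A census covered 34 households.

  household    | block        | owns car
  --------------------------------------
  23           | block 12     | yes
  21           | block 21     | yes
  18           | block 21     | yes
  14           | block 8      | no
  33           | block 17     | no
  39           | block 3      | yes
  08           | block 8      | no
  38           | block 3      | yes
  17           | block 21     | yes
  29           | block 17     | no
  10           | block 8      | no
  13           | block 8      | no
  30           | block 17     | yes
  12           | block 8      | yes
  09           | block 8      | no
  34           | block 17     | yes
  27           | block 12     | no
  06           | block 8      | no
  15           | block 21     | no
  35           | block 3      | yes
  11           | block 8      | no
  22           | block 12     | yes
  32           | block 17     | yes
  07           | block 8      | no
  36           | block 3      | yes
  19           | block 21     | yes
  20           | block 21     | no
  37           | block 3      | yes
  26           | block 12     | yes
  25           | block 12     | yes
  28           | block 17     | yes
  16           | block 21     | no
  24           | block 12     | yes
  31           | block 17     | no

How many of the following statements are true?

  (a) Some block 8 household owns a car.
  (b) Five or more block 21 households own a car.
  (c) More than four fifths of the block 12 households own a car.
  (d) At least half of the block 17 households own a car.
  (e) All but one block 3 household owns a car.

3

(a) block 8: |A| = 9, |A ∩ B| = 1; needs A ∩ B ≠ ∅ (|A ∩ B| ≥ 1) — true.
(b) block 21: |A| = 7, |A ∩ B| = 4; needs |A ∩ B| ≥ 5 — false.
(c) block 12: |A| = 6, |A ∩ B| = 5; needs |A ∩ B| / |A| > 4/5 — true.
(d) block 17: |A| = 7, |A ∩ B| = 4; needs |A ∩ B| ≥ |A ∖ B| — true.
(e) block 3: |A| = 5, |A ∩ B| = 5; needs |A ∖ B| = 1 — false.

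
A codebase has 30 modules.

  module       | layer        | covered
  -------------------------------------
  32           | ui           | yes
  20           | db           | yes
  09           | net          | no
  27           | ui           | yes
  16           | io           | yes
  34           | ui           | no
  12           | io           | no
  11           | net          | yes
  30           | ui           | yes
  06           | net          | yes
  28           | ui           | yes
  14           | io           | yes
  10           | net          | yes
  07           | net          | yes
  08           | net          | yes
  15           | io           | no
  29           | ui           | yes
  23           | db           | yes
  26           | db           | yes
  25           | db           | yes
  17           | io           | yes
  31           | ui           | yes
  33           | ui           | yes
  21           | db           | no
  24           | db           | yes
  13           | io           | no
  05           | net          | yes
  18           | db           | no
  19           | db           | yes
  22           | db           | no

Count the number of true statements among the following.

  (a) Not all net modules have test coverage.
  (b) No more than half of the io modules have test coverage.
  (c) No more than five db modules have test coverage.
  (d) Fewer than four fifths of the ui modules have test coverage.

(a) net: |A| = 7, |A ∩ B| = 6; needs A ⊄ B (|A ∖ B| ≥ 1) — true.
(b) io: |A| = 6, |A ∩ B| = 3; needs |A ∩ B| ≤ |A ∖ B| — true.
(c) db: |A| = 9, |A ∩ B| = 6; needs |A ∩ B| ≤ 5 — false.
(d) ui: |A| = 8, |A ∩ B| = 7; needs |A ∩ B| / |A| < 4/5 — false.

2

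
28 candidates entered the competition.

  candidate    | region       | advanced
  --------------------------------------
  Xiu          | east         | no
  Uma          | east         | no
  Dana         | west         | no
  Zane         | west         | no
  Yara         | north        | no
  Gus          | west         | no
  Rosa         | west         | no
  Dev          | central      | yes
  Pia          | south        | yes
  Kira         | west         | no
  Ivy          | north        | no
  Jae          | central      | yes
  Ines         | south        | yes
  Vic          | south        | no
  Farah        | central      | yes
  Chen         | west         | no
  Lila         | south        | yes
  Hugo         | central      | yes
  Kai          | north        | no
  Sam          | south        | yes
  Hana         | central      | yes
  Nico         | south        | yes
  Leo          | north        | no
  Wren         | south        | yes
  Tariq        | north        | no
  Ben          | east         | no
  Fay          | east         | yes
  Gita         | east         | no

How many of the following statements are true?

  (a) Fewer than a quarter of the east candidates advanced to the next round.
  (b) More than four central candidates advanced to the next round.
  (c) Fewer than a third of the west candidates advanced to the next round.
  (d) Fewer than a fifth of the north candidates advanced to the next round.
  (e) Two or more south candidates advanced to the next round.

5

(a) east: |A| = 5, |A ∩ B| = 1; needs |A ∩ B| / |A| < 1/4 — true.
(b) central: |A| = 5, |A ∩ B| = 5; needs |A ∩ B| > 4 — true.
(c) west: |A| = 6, |A ∩ B| = 0; needs |A ∩ B| / |A| < 1/3 — true.
(d) north: |A| = 5, |A ∩ B| = 0; needs |A ∩ B| / |A| < 1/5 — true.
(e) south: |A| = 7, |A ∩ B| = 6; needs |A ∩ B| ≥ 2 — true.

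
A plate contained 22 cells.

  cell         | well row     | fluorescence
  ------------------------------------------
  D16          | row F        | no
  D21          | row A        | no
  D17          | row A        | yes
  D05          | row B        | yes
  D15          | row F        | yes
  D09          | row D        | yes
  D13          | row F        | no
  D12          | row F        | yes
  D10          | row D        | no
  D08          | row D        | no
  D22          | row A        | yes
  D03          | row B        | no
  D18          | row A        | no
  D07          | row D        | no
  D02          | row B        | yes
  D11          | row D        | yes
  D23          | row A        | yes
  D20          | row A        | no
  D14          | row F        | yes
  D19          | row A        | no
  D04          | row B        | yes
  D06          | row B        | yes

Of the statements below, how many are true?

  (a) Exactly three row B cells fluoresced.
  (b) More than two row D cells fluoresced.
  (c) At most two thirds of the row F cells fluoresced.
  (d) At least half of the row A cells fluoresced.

1

(a) row B: |A| = 5, |A ∩ B| = 4; needs |A ∩ B| = 3 — false.
(b) row D: |A| = 5, |A ∩ B| = 2; needs |A ∩ B| > 2 — false.
(c) row F: |A| = 5, |A ∩ B| = 3; needs |A ∩ B| / |A| ≤ 2/3 — true.
(d) row A: |A| = 7, |A ∩ B| = 3; needs |A ∩ B| ≥ |A ∖ B| — false.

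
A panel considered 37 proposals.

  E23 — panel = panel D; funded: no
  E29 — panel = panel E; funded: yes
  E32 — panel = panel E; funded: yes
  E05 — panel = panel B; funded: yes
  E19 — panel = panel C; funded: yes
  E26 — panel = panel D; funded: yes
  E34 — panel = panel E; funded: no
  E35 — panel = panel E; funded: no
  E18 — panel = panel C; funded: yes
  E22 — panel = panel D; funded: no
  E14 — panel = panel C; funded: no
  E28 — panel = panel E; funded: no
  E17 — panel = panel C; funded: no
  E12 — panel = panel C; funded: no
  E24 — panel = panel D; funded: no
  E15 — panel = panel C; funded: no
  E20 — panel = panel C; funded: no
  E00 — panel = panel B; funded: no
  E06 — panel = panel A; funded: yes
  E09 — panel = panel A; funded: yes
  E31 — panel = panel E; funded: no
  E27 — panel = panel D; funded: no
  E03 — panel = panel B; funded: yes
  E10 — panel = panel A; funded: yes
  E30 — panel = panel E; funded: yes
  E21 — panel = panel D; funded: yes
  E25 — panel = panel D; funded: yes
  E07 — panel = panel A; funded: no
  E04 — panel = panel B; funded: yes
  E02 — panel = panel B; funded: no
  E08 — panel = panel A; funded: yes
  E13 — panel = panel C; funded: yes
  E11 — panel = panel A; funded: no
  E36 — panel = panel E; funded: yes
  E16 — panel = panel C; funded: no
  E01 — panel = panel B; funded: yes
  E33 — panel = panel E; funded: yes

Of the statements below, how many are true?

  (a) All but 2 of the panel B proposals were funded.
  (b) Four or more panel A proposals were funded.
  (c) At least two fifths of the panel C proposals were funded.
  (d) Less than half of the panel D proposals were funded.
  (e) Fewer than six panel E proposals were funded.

4

(a) panel B: |A| = 6, |A ∩ B| = 4; needs |A ∖ B| = 2 — true.
(b) panel A: |A| = 6, |A ∩ B| = 4; needs |A ∩ B| ≥ 4 — true.
(c) panel C: |A| = 9, |A ∩ B| = 3; needs |A ∩ B| / |A| ≥ 2/5 — false.
(d) panel D: |A| = 7, |A ∩ B| = 3; needs |A ∩ B| < |A ∖ B| — true.
(e) panel E: |A| = 9, |A ∩ B| = 5; needs |A ∩ B| < 6 — true.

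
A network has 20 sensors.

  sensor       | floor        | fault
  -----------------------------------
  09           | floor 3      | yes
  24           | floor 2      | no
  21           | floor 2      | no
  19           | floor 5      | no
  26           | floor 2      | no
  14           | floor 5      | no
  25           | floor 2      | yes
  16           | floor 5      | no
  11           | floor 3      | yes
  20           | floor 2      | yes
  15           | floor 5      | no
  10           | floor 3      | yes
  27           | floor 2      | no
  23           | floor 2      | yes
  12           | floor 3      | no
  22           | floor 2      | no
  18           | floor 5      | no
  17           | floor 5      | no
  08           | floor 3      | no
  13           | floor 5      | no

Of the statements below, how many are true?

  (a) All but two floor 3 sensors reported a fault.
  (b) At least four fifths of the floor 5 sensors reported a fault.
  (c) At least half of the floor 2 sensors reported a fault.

1

(a) floor 3: |A| = 5, |A ∩ B| = 3; needs |A ∖ B| = 2 — true.
(b) floor 5: |A| = 7, |A ∩ B| = 0; needs |A ∩ B| / |A| ≥ 4/5 — false.
(c) floor 2: |A| = 8, |A ∩ B| = 3; needs |A ∩ B| ≥ |A ∖ B| — false.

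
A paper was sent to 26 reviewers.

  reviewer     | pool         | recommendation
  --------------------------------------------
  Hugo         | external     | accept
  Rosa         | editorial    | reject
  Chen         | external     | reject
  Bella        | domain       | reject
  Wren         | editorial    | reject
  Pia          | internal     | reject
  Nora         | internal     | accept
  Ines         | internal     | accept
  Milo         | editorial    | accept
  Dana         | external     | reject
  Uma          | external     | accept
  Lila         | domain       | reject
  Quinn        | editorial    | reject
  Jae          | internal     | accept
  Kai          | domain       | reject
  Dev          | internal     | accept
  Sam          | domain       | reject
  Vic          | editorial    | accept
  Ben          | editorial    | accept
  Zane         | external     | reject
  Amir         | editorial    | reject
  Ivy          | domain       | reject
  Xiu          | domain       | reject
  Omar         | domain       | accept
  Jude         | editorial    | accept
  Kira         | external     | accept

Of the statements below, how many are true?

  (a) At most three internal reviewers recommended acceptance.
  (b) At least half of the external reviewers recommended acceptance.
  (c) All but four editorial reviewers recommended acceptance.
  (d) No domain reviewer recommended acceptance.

2

(a) internal: |A| = 5, |A ∩ B| = 4; needs |A ∩ B| ≤ 3 — false.
(b) external: |A| = 6, |A ∩ B| = 3; needs |A ∩ B| ≥ |A ∖ B| — true.
(c) editorial: |A| = 8, |A ∩ B| = 4; needs |A ∖ B| = 4 — true.
(d) domain: |A| = 7, |A ∩ B| = 1; needs A ∩ B = ∅ (|A ∩ B| = 0) — false.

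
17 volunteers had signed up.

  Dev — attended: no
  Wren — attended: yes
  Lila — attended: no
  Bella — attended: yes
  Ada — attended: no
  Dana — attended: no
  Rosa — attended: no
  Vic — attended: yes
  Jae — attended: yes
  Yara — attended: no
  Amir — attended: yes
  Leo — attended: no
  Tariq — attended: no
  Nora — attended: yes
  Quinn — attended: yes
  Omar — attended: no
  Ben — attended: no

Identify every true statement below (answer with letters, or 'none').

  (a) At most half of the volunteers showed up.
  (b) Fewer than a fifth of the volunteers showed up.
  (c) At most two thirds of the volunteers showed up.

|A| = 17, |A ∩ B| = 7, |A ∖ B| = 10.
(a) |A ∩ B| ≤ |A ∖ B|: holds.
(b) |A ∩ B| / |A| < 1/5: fails.
(c) |A ∩ B| / |A| ≤ 2/3: holds.

(a), (c)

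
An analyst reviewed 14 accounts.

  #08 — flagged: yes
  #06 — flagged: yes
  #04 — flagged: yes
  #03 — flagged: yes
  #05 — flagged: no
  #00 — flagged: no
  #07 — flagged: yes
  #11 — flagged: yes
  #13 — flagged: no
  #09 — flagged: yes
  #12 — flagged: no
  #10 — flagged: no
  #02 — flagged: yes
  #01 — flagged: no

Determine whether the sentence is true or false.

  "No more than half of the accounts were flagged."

Truth condition: |A ∩ B| ≤ |A ∖ B|.
A (the restrictor) = {#08, #06, #04, #03, #05, #00, #07, #11, #13, #09, #12, #10, #02, #01}, |A| = 14.
A ∩ B = {#08, #06, #04, #03, #07, #11, #09, #02}, so |A ∩ B| = 8.
A ∖ B = {#05, #00, #13, #12, #10, #01}, so |A ∖ B| = 6.
8 > 6, so the statement is false.

False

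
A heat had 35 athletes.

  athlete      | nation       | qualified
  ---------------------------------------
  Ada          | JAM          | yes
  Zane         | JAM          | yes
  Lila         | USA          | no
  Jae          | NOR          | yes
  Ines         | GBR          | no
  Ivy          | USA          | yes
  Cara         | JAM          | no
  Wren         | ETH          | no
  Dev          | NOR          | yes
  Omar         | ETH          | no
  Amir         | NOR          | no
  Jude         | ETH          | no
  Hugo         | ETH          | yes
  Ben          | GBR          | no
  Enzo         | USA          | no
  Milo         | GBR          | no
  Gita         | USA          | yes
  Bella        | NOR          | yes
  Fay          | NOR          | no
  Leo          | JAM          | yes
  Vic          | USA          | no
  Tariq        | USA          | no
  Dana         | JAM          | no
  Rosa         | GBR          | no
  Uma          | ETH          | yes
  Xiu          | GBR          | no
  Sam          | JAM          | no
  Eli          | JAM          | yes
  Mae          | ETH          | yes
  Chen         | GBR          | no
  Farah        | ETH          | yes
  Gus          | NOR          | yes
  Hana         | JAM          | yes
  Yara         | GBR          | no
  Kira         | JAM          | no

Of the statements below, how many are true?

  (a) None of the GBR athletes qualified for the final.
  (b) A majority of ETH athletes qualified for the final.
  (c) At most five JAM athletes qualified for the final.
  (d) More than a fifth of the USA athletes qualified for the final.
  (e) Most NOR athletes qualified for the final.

5

(a) GBR: |A| = 7, |A ∩ B| = 0; needs A ∩ B = ∅ (|A ∩ B| = 0) — true.
(b) ETH: |A| = 7, |A ∩ B| = 4; needs |A ∩ B| > |A ∖ B| — true.
(c) JAM: |A| = 9, |A ∩ B| = 5; needs |A ∩ B| ≤ 5 — true.
(d) USA: |A| = 6, |A ∩ B| = 2; needs |A ∩ B| / |A| > 1/5 — true.
(e) NOR: |A| = 6, |A ∩ B| = 4; needs |A ∩ B| > |A ∖ B| — true.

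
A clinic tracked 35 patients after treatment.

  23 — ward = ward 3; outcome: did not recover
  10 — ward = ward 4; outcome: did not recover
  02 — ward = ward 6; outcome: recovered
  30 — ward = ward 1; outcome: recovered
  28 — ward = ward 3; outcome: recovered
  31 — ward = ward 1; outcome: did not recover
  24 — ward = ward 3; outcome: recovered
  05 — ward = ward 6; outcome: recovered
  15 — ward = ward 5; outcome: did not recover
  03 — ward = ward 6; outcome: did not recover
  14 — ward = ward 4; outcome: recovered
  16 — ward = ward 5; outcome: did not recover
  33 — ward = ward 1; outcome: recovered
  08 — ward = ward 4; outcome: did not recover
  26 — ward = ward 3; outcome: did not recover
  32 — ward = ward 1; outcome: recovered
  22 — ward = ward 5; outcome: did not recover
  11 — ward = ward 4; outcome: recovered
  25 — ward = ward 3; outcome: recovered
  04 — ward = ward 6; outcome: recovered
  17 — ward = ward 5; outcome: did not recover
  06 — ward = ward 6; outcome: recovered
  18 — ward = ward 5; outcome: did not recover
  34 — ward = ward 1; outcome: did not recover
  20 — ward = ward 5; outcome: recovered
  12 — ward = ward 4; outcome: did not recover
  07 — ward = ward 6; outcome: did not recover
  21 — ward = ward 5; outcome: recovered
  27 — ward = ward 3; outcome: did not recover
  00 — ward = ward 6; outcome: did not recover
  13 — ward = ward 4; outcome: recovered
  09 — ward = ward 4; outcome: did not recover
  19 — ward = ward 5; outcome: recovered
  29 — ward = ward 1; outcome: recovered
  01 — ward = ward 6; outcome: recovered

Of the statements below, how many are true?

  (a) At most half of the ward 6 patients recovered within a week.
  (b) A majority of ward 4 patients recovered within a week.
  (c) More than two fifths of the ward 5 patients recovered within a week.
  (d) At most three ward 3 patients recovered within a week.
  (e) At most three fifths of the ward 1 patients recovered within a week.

(a) ward 6: |A| = 8, |A ∩ B| = 5; needs |A ∩ B| ≤ |A ∖ B| — false.
(b) ward 4: |A| = 7, |A ∩ B| = 3; needs |A ∩ B| > |A ∖ B| — false.
(c) ward 5: |A| = 8, |A ∩ B| = 3; needs |A ∩ B| / |A| > 2/5 — false.
(d) ward 3: |A| = 6, |A ∩ B| = 3; needs |A ∩ B| ≤ 3 — true.
(e) ward 1: |A| = 6, |A ∩ B| = 4; needs |A ∩ B| / |A| ≤ 3/5 — false.

1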